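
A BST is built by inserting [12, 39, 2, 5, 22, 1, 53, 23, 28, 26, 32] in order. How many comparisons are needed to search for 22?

Search path for 22: 12 -> 39 -> 22
Found: True
Comparisons: 3


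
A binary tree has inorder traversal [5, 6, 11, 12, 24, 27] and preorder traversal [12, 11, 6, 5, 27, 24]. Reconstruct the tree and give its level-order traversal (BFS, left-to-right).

Inorder:  [5, 6, 11, 12, 24, 27]
Preorder: [12, 11, 6, 5, 27, 24]
Algorithm: preorder visits root first, so consume preorder in order;
for each root, split the current inorder slice at that value into
left-subtree inorder and right-subtree inorder, then recurse.
Recursive splits:
  root=12; inorder splits into left=[5, 6, 11], right=[24, 27]
  root=11; inorder splits into left=[5, 6], right=[]
  root=6; inorder splits into left=[5], right=[]
  root=5; inorder splits into left=[], right=[]
  root=27; inorder splits into left=[24], right=[]
  root=24; inorder splits into left=[], right=[]
Reconstructed level-order: [12, 11, 27, 6, 24, 5]


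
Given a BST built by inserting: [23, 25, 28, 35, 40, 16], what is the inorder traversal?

Tree insertion order: [23, 25, 28, 35, 40, 16]
Tree (level-order array): [23, 16, 25, None, None, None, 28, None, 35, None, 40]
Inorder traversal: [16, 23, 25, 28, 35, 40]


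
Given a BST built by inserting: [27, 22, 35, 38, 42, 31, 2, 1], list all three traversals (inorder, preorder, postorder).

Tree insertion order: [27, 22, 35, 38, 42, 31, 2, 1]
Tree (level-order array): [27, 22, 35, 2, None, 31, 38, 1, None, None, None, None, 42]
Inorder (L, root, R): [1, 2, 22, 27, 31, 35, 38, 42]
Preorder (root, L, R): [27, 22, 2, 1, 35, 31, 38, 42]
Postorder (L, R, root): [1, 2, 22, 31, 42, 38, 35, 27]


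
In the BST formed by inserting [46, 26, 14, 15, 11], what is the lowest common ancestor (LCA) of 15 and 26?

Tree insertion order: [46, 26, 14, 15, 11]
Tree (level-order array): [46, 26, None, 14, None, 11, 15]
In a BST, the LCA of p=15, q=26 is the first node v on the
root-to-leaf path with p <= v <= q (go left if both < v, right if both > v).
Walk from root:
  at 46: both 15 and 26 < 46, go left
  at 26: 15 <= 26 <= 26, this is the LCA
LCA = 26


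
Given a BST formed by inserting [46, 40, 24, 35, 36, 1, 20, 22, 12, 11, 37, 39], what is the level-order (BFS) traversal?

Tree insertion order: [46, 40, 24, 35, 36, 1, 20, 22, 12, 11, 37, 39]
Tree (level-order array): [46, 40, None, 24, None, 1, 35, None, 20, None, 36, 12, 22, None, 37, 11, None, None, None, None, 39]
BFS from the root, enqueuing left then right child of each popped node:
  queue [46] -> pop 46, enqueue [40], visited so far: [46]
  queue [40] -> pop 40, enqueue [24], visited so far: [46, 40]
  queue [24] -> pop 24, enqueue [1, 35], visited so far: [46, 40, 24]
  queue [1, 35] -> pop 1, enqueue [20], visited so far: [46, 40, 24, 1]
  queue [35, 20] -> pop 35, enqueue [36], visited so far: [46, 40, 24, 1, 35]
  queue [20, 36] -> pop 20, enqueue [12, 22], visited so far: [46, 40, 24, 1, 35, 20]
  queue [36, 12, 22] -> pop 36, enqueue [37], visited so far: [46, 40, 24, 1, 35, 20, 36]
  queue [12, 22, 37] -> pop 12, enqueue [11], visited so far: [46, 40, 24, 1, 35, 20, 36, 12]
  queue [22, 37, 11] -> pop 22, enqueue [none], visited so far: [46, 40, 24, 1, 35, 20, 36, 12, 22]
  queue [37, 11] -> pop 37, enqueue [39], visited so far: [46, 40, 24, 1, 35, 20, 36, 12, 22, 37]
  queue [11, 39] -> pop 11, enqueue [none], visited so far: [46, 40, 24, 1, 35, 20, 36, 12, 22, 37, 11]
  queue [39] -> pop 39, enqueue [none], visited so far: [46, 40, 24, 1, 35, 20, 36, 12, 22, 37, 11, 39]
Result: [46, 40, 24, 1, 35, 20, 36, 12, 22, 37, 11, 39]


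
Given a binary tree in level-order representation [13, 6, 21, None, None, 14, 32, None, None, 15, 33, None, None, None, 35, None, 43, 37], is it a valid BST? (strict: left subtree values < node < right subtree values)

Level-order array: [13, 6, 21, None, None, 14, 32, None, None, 15, 33, None, None, None, 35, None, 43, 37]
Validate using subtree bounds (lo, hi): at each node, require lo < value < hi,
then recurse left with hi=value and right with lo=value.
Preorder trace (stopping at first violation):
  at node 13 with bounds (-inf, +inf): OK
  at node 6 with bounds (-inf, 13): OK
  at node 21 with bounds (13, +inf): OK
  at node 14 with bounds (13, 21): OK
  at node 32 with bounds (21, +inf): OK
  at node 15 with bounds (21, 32): VIOLATION
Node 15 violates its bound: not (21 < 15 < 32).
Result: Not a valid BST


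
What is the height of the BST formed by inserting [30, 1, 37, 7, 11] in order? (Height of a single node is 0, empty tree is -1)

Insertion order: [30, 1, 37, 7, 11]
Tree (level-order array): [30, 1, 37, None, 7, None, None, None, 11]
Compute height bottom-up (empty subtree = -1):
  height(11) = 1 + max(-1, -1) = 0
  height(7) = 1 + max(-1, 0) = 1
  height(1) = 1 + max(-1, 1) = 2
  height(37) = 1 + max(-1, -1) = 0
  height(30) = 1 + max(2, 0) = 3
Height = 3


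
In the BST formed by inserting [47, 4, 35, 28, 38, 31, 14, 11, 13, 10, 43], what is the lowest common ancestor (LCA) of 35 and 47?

Tree insertion order: [47, 4, 35, 28, 38, 31, 14, 11, 13, 10, 43]
Tree (level-order array): [47, 4, None, None, 35, 28, 38, 14, 31, None, 43, 11, None, None, None, None, None, 10, 13]
In a BST, the LCA of p=35, q=47 is the first node v on the
root-to-leaf path with p <= v <= q (go left if both < v, right if both > v).
Walk from root:
  at 47: 35 <= 47 <= 47, this is the LCA
LCA = 47


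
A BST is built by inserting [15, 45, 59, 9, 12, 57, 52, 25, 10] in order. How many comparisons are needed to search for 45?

Search path for 45: 15 -> 45
Found: True
Comparisons: 2


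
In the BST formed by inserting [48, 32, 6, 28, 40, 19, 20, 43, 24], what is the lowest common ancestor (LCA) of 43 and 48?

Tree insertion order: [48, 32, 6, 28, 40, 19, 20, 43, 24]
Tree (level-order array): [48, 32, None, 6, 40, None, 28, None, 43, 19, None, None, None, None, 20, None, 24]
In a BST, the LCA of p=43, q=48 is the first node v on the
root-to-leaf path with p <= v <= q (go left if both < v, right if both > v).
Walk from root:
  at 48: 43 <= 48 <= 48, this is the LCA
LCA = 48


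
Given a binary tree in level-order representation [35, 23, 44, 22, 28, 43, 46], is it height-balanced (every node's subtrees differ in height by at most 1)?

Tree (level-order array): [35, 23, 44, 22, 28, 43, 46]
Definition: a tree is height-balanced if, at every node, |h(left) - h(right)| <= 1 (empty subtree has height -1).
Bottom-up per-node check:
  node 22: h_left=-1, h_right=-1, diff=0 [OK], height=0
  node 28: h_left=-1, h_right=-1, diff=0 [OK], height=0
  node 23: h_left=0, h_right=0, diff=0 [OK], height=1
  node 43: h_left=-1, h_right=-1, diff=0 [OK], height=0
  node 46: h_left=-1, h_right=-1, diff=0 [OK], height=0
  node 44: h_left=0, h_right=0, diff=0 [OK], height=1
  node 35: h_left=1, h_right=1, diff=0 [OK], height=2
All nodes satisfy the balance condition.
Result: Balanced


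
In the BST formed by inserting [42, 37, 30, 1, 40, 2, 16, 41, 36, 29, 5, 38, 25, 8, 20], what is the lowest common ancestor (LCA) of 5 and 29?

Tree insertion order: [42, 37, 30, 1, 40, 2, 16, 41, 36, 29, 5, 38, 25, 8, 20]
Tree (level-order array): [42, 37, None, 30, 40, 1, 36, 38, 41, None, 2, None, None, None, None, None, None, None, 16, 5, 29, None, 8, 25, None, None, None, 20]
In a BST, the LCA of p=5, q=29 is the first node v on the
root-to-leaf path with p <= v <= q (go left if both < v, right if both > v).
Walk from root:
  at 42: both 5 and 29 < 42, go left
  at 37: both 5 and 29 < 37, go left
  at 30: both 5 and 29 < 30, go left
  at 1: both 5 and 29 > 1, go right
  at 2: both 5 and 29 > 2, go right
  at 16: 5 <= 16 <= 29, this is the LCA
LCA = 16


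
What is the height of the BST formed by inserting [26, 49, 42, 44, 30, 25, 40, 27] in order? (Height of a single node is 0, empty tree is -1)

Insertion order: [26, 49, 42, 44, 30, 25, 40, 27]
Tree (level-order array): [26, 25, 49, None, None, 42, None, 30, 44, 27, 40]
Compute height bottom-up (empty subtree = -1):
  height(25) = 1 + max(-1, -1) = 0
  height(27) = 1 + max(-1, -1) = 0
  height(40) = 1 + max(-1, -1) = 0
  height(30) = 1 + max(0, 0) = 1
  height(44) = 1 + max(-1, -1) = 0
  height(42) = 1 + max(1, 0) = 2
  height(49) = 1 + max(2, -1) = 3
  height(26) = 1 + max(0, 3) = 4
Height = 4


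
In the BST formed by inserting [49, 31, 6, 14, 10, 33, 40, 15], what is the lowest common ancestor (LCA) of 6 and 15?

Tree insertion order: [49, 31, 6, 14, 10, 33, 40, 15]
Tree (level-order array): [49, 31, None, 6, 33, None, 14, None, 40, 10, 15]
In a BST, the LCA of p=6, q=15 is the first node v on the
root-to-leaf path with p <= v <= q (go left if both < v, right if both > v).
Walk from root:
  at 49: both 6 and 15 < 49, go left
  at 31: both 6 and 15 < 31, go left
  at 6: 6 <= 6 <= 15, this is the LCA
LCA = 6


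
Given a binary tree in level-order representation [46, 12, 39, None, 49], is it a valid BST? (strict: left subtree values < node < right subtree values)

Level-order array: [46, 12, 39, None, 49]
Validate using subtree bounds (lo, hi): at each node, require lo < value < hi,
then recurse left with hi=value and right with lo=value.
Preorder trace (stopping at first violation):
  at node 46 with bounds (-inf, +inf): OK
  at node 12 with bounds (-inf, 46): OK
  at node 49 with bounds (12, 46): VIOLATION
Node 49 violates its bound: not (12 < 49 < 46).
Result: Not a valid BST


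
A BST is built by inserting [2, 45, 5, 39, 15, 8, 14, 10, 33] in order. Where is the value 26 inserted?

Starting tree (level order): [2, None, 45, 5, None, None, 39, 15, None, 8, 33, None, 14, None, None, 10]
Insertion path: 2 -> 45 -> 5 -> 39 -> 15 -> 33
Result: insert 26 as left child of 33
Final tree (level order): [2, None, 45, 5, None, None, 39, 15, None, 8, 33, None, 14, 26, None, 10]


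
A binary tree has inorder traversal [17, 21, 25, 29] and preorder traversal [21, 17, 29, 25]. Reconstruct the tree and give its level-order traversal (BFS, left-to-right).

Inorder:  [17, 21, 25, 29]
Preorder: [21, 17, 29, 25]
Algorithm: preorder visits root first, so consume preorder in order;
for each root, split the current inorder slice at that value into
left-subtree inorder and right-subtree inorder, then recurse.
Recursive splits:
  root=21; inorder splits into left=[17], right=[25, 29]
  root=17; inorder splits into left=[], right=[]
  root=29; inorder splits into left=[25], right=[]
  root=25; inorder splits into left=[], right=[]
Reconstructed level-order: [21, 17, 29, 25]


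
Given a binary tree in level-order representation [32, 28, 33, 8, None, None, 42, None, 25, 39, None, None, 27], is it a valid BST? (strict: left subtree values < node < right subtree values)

Level-order array: [32, 28, 33, 8, None, None, 42, None, 25, 39, None, None, 27]
Validate using subtree bounds (lo, hi): at each node, require lo < value < hi,
then recurse left with hi=value and right with lo=value.
Preorder trace (stopping at first violation):
  at node 32 with bounds (-inf, +inf): OK
  at node 28 with bounds (-inf, 32): OK
  at node 8 with bounds (-inf, 28): OK
  at node 25 with bounds (8, 28): OK
  at node 27 with bounds (25, 28): OK
  at node 33 with bounds (32, +inf): OK
  at node 42 with bounds (33, +inf): OK
  at node 39 with bounds (33, 42): OK
No violation found at any node.
Result: Valid BST


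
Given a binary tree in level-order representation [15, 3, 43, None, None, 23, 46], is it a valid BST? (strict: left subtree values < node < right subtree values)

Level-order array: [15, 3, 43, None, None, 23, 46]
Validate using subtree bounds (lo, hi): at each node, require lo < value < hi,
then recurse left with hi=value and right with lo=value.
Preorder trace (stopping at first violation):
  at node 15 with bounds (-inf, +inf): OK
  at node 3 with bounds (-inf, 15): OK
  at node 43 with bounds (15, +inf): OK
  at node 23 with bounds (15, 43): OK
  at node 46 with bounds (43, +inf): OK
No violation found at any node.
Result: Valid BST


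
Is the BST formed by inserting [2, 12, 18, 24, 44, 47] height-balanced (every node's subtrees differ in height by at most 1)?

Tree (level-order array): [2, None, 12, None, 18, None, 24, None, 44, None, 47]
Definition: a tree is height-balanced if, at every node, |h(left) - h(right)| <= 1 (empty subtree has height -1).
Bottom-up per-node check:
  node 47: h_left=-1, h_right=-1, diff=0 [OK], height=0
  node 44: h_left=-1, h_right=0, diff=1 [OK], height=1
  node 24: h_left=-1, h_right=1, diff=2 [FAIL (|-1-1|=2 > 1)], height=2
  node 18: h_left=-1, h_right=2, diff=3 [FAIL (|-1-2|=3 > 1)], height=3
  node 12: h_left=-1, h_right=3, diff=4 [FAIL (|-1-3|=4 > 1)], height=4
  node 2: h_left=-1, h_right=4, diff=5 [FAIL (|-1-4|=5 > 1)], height=5
Node 24 violates the condition: |-1 - 1| = 2 > 1.
Result: Not balanced


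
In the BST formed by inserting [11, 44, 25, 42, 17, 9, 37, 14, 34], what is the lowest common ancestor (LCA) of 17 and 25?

Tree insertion order: [11, 44, 25, 42, 17, 9, 37, 14, 34]
Tree (level-order array): [11, 9, 44, None, None, 25, None, 17, 42, 14, None, 37, None, None, None, 34]
In a BST, the LCA of p=17, q=25 is the first node v on the
root-to-leaf path with p <= v <= q (go left if both < v, right if both > v).
Walk from root:
  at 11: both 17 and 25 > 11, go right
  at 44: both 17 and 25 < 44, go left
  at 25: 17 <= 25 <= 25, this is the LCA
LCA = 25


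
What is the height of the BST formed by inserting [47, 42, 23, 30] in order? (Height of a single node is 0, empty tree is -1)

Insertion order: [47, 42, 23, 30]
Tree (level-order array): [47, 42, None, 23, None, None, 30]
Compute height bottom-up (empty subtree = -1):
  height(30) = 1 + max(-1, -1) = 0
  height(23) = 1 + max(-1, 0) = 1
  height(42) = 1 + max(1, -1) = 2
  height(47) = 1 + max(2, -1) = 3
Height = 3


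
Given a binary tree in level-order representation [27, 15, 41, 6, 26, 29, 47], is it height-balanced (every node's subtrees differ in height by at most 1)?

Tree (level-order array): [27, 15, 41, 6, 26, 29, 47]
Definition: a tree is height-balanced if, at every node, |h(left) - h(right)| <= 1 (empty subtree has height -1).
Bottom-up per-node check:
  node 6: h_left=-1, h_right=-1, diff=0 [OK], height=0
  node 26: h_left=-1, h_right=-1, diff=0 [OK], height=0
  node 15: h_left=0, h_right=0, diff=0 [OK], height=1
  node 29: h_left=-1, h_right=-1, diff=0 [OK], height=0
  node 47: h_left=-1, h_right=-1, diff=0 [OK], height=0
  node 41: h_left=0, h_right=0, diff=0 [OK], height=1
  node 27: h_left=1, h_right=1, diff=0 [OK], height=2
All nodes satisfy the balance condition.
Result: Balanced


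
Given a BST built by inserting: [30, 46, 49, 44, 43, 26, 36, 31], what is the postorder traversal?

Tree insertion order: [30, 46, 49, 44, 43, 26, 36, 31]
Tree (level-order array): [30, 26, 46, None, None, 44, 49, 43, None, None, None, 36, None, 31]
Postorder traversal: [26, 31, 36, 43, 44, 49, 46, 30]


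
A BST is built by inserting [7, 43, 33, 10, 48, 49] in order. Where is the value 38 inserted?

Starting tree (level order): [7, None, 43, 33, 48, 10, None, None, 49]
Insertion path: 7 -> 43 -> 33
Result: insert 38 as right child of 33
Final tree (level order): [7, None, 43, 33, 48, 10, 38, None, 49]


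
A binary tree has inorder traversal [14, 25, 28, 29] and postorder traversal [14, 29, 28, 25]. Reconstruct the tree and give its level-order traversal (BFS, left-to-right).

Inorder:   [14, 25, 28, 29]
Postorder: [14, 29, 28, 25]
Algorithm: postorder visits root last, so walk postorder right-to-left;
each value is the root of the current inorder slice — split it at that
value, recurse on the right subtree first, then the left.
Recursive splits:
  root=25; inorder splits into left=[14], right=[28, 29]
  root=28; inorder splits into left=[], right=[29]
  root=29; inorder splits into left=[], right=[]
  root=14; inorder splits into left=[], right=[]
Reconstructed level-order: [25, 14, 28, 29]


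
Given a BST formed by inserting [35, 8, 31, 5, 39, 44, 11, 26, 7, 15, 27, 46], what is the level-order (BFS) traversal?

Tree insertion order: [35, 8, 31, 5, 39, 44, 11, 26, 7, 15, 27, 46]
Tree (level-order array): [35, 8, 39, 5, 31, None, 44, None, 7, 11, None, None, 46, None, None, None, 26, None, None, 15, 27]
BFS from the root, enqueuing left then right child of each popped node:
  queue [35] -> pop 35, enqueue [8, 39], visited so far: [35]
  queue [8, 39] -> pop 8, enqueue [5, 31], visited so far: [35, 8]
  queue [39, 5, 31] -> pop 39, enqueue [44], visited so far: [35, 8, 39]
  queue [5, 31, 44] -> pop 5, enqueue [7], visited so far: [35, 8, 39, 5]
  queue [31, 44, 7] -> pop 31, enqueue [11], visited so far: [35, 8, 39, 5, 31]
  queue [44, 7, 11] -> pop 44, enqueue [46], visited so far: [35, 8, 39, 5, 31, 44]
  queue [7, 11, 46] -> pop 7, enqueue [none], visited so far: [35, 8, 39, 5, 31, 44, 7]
  queue [11, 46] -> pop 11, enqueue [26], visited so far: [35, 8, 39, 5, 31, 44, 7, 11]
  queue [46, 26] -> pop 46, enqueue [none], visited so far: [35, 8, 39, 5, 31, 44, 7, 11, 46]
  queue [26] -> pop 26, enqueue [15, 27], visited so far: [35, 8, 39, 5, 31, 44, 7, 11, 46, 26]
  queue [15, 27] -> pop 15, enqueue [none], visited so far: [35, 8, 39, 5, 31, 44, 7, 11, 46, 26, 15]
  queue [27] -> pop 27, enqueue [none], visited so far: [35, 8, 39, 5, 31, 44, 7, 11, 46, 26, 15, 27]
Result: [35, 8, 39, 5, 31, 44, 7, 11, 46, 26, 15, 27]


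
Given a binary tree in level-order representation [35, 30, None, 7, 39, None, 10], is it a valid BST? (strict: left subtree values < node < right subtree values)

Level-order array: [35, 30, None, 7, 39, None, 10]
Validate using subtree bounds (lo, hi): at each node, require lo < value < hi,
then recurse left with hi=value and right with lo=value.
Preorder trace (stopping at first violation):
  at node 35 with bounds (-inf, +inf): OK
  at node 30 with bounds (-inf, 35): OK
  at node 7 with bounds (-inf, 30): OK
  at node 10 with bounds (7, 30): OK
  at node 39 with bounds (30, 35): VIOLATION
Node 39 violates its bound: not (30 < 39 < 35).
Result: Not a valid BST


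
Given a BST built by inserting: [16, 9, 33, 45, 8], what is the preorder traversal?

Tree insertion order: [16, 9, 33, 45, 8]
Tree (level-order array): [16, 9, 33, 8, None, None, 45]
Preorder traversal: [16, 9, 8, 33, 45]


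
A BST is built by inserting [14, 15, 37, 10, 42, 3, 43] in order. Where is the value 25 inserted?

Starting tree (level order): [14, 10, 15, 3, None, None, 37, None, None, None, 42, None, 43]
Insertion path: 14 -> 15 -> 37
Result: insert 25 as left child of 37
Final tree (level order): [14, 10, 15, 3, None, None, 37, None, None, 25, 42, None, None, None, 43]


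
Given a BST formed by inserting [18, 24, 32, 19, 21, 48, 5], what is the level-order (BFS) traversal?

Tree insertion order: [18, 24, 32, 19, 21, 48, 5]
Tree (level-order array): [18, 5, 24, None, None, 19, 32, None, 21, None, 48]
BFS from the root, enqueuing left then right child of each popped node:
  queue [18] -> pop 18, enqueue [5, 24], visited so far: [18]
  queue [5, 24] -> pop 5, enqueue [none], visited so far: [18, 5]
  queue [24] -> pop 24, enqueue [19, 32], visited so far: [18, 5, 24]
  queue [19, 32] -> pop 19, enqueue [21], visited so far: [18, 5, 24, 19]
  queue [32, 21] -> pop 32, enqueue [48], visited so far: [18, 5, 24, 19, 32]
  queue [21, 48] -> pop 21, enqueue [none], visited so far: [18, 5, 24, 19, 32, 21]
  queue [48] -> pop 48, enqueue [none], visited so far: [18, 5, 24, 19, 32, 21, 48]
Result: [18, 5, 24, 19, 32, 21, 48]


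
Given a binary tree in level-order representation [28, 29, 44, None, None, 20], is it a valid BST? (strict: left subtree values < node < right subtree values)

Level-order array: [28, 29, 44, None, None, 20]
Validate using subtree bounds (lo, hi): at each node, require lo < value < hi,
then recurse left with hi=value and right with lo=value.
Preorder trace (stopping at first violation):
  at node 28 with bounds (-inf, +inf): OK
  at node 29 with bounds (-inf, 28): VIOLATION
Node 29 violates its bound: not (-inf < 29 < 28).
Result: Not a valid BST


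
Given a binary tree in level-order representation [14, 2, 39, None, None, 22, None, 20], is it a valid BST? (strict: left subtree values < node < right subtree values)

Level-order array: [14, 2, 39, None, None, 22, None, 20]
Validate using subtree bounds (lo, hi): at each node, require lo < value < hi,
then recurse left with hi=value and right with lo=value.
Preorder trace (stopping at first violation):
  at node 14 with bounds (-inf, +inf): OK
  at node 2 with bounds (-inf, 14): OK
  at node 39 with bounds (14, +inf): OK
  at node 22 with bounds (14, 39): OK
  at node 20 with bounds (14, 22): OK
No violation found at any node.
Result: Valid BST


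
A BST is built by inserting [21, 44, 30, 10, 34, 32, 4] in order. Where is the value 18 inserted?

Starting tree (level order): [21, 10, 44, 4, None, 30, None, None, None, None, 34, 32]
Insertion path: 21 -> 10
Result: insert 18 as right child of 10
Final tree (level order): [21, 10, 44, 4, 18, 30, None, None, None, None, None, None, 34, 32]


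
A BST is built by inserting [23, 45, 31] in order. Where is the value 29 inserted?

Starting tree (level order): [23, None, 45, 31]
Insertion path: 23 -> 45 -> 31
Result: insert 29 as left child of 31
Final tree (level order): [23, None, 45, 31, None, 29]


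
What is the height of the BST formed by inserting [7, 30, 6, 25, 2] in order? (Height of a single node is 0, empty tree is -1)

Insertion order: [7, 30, 6, 25, 2]
Tree (level-order array): [7, 6, 30, 2, None, 25]
Compute height bottom-up (empty subtree = -1):
  height(2) = 1 + max(-1, -1) = 0
  height(6) = 1 + max(0, -1) = 1
  height(25) = 1 + max(-1, -1) = 0
  height(30) = 1 + max(0, -1) = 1
  height(7) = 1 + max(1, 1) = 2
Height = 2


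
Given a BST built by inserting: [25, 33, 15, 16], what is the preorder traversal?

Tree insertion order: [25, 33, 15, 16]
Tree (level-order array): [25, 15, 33, None, 16]
Preorder traversal: [25, 15, 16, 33]


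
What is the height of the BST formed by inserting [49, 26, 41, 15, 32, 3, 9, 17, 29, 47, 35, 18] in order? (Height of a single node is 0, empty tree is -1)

Insertion order: [49, 26, 41, 15, 32, 3, 9, 17, 29, 47, 35, 18]
Tree (level-order array): [49, 26, None, 15, 41, 3, 17, 32, 47, None, 9, None, 18, 29, 35]
Compute height bottom-up (empty subtree = -1):
  height(9) = 1 + max(-1, -1) = 0
  height(3) = 1 + max(-1, 0) = 1
  height(18) = 1 + max(-1, -1) = 0
  height(17) = 1 + max(-1, 0) = 1
  height(15) = 1 + max(1, 1) = 2
  height(29) = 1 + max(-1, -1) = 0
  height(35) = 1 + max(-1, -1) = 0
  height(32) = 1 + max(0, 0) = 1
  height(47) = 1 + max(-1, -1) = 0
  height(41) = 1 + max(1, 0) = 2
  height(26) = 1 + max(2, 2) = 3
  height(49) = 1 + max(3, -1) = 4
Height = 4


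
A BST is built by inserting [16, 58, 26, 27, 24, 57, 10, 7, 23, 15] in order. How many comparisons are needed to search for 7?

Search path for 7: 16 -> 10 -> 7
Found: True
Comparisons: 3


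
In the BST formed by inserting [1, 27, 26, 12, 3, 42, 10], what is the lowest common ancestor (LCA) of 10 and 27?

Tree insertion order: [1, 27, 26, 12, 3, 42, 10]
Tree (level-order array): [1, None, 27, 26, 42, 12, None, None, None, 3, None, None, 10]
In a BST, the LCA of p=10, q=27 is the first node v on the
root-to-leaf path with p <= v <= q (go left if both < v, right if both > v).
Walk from root:
  at 1: both 10 and 27 > 1, go right
  at 27: 10 <= 27 <= 27, this is the LCA
LCA = 27


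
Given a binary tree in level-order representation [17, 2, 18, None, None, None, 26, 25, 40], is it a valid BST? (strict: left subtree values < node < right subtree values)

Level-order array: [17, 2, 18, None, None, None, 26, 25, 40]
Validate using subtree bounds (lo, hi): at each node, require lo < value < hi,
then recurse left with hi=value and right with lo=value.
Preorder trace (stopping at first violation):
  at node 17 with bounds (-inf, +inf): OK
  at node 2 with bounds (-inf, 17): OK
  at node 18 with bounds (17, +inf): OK
  at node 26 with bounds (18, +inf): OK
  at node 25 with bounds (18, 26): OK
  at node 40 with bounds (26, +inf): OK
No violation found at any node.
Result: Valid BST


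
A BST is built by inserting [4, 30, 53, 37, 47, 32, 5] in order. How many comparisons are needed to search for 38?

Search path for 38: 4 -> 30 -> 53 -> 37 -> 47
Found: False
Comparisons: 5


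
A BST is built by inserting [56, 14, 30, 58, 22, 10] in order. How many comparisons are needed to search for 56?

Search path for 56: 56
Found: True
Comparisons: 1


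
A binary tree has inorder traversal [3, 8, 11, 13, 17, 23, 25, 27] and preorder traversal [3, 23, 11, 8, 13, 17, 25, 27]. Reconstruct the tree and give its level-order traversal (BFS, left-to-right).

Inorder:  [3, 8, 11, 13, 17, 23, 25, 27]
Preorder: [3, 23, 11, 8, 13, 17, 25, 27]
Algorithm: preorder visits root first, so consume preorder in order;
for each root, split the current inorder slice at that value into
left-subtree inorder and right-subtree inorder, then recurse.
Recursive splits:
  root=3; inorder splits into left=[], right=[8, 11, 13, 17, 23, 25, 27]
  root=23; inorder splits into left=[8, 11, 13, 17], right=[25, 27]
  root=11; inorder splits into left=[8], right=[13, 17]
  root=8; inorder splits into left=[], right=[]
  root=13; inorder splits into left=[], right=[17]
  root=17; inorder splits into left=[], right=[]
  root=25; inorder splits into left=[], right=[27]
  root=27; inorder splits into left=[], right=[]
Reconstructed level-order: [3, 23, 11, 25, 8, 13, 27, 17]


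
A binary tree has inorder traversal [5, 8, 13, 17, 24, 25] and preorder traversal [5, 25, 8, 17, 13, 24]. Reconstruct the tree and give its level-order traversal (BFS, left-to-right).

Inorder:  [5, 8, 13, 17, 24, 25]
Preorder: [5, 25, 8, 17, 13, 24]
Algorithm: preorder visits root first, so consume preorder in order;
for each root, split the current inorder slice at that value into
left-subtree inorder and right-subtree inorder, then recurse.
Recursive splits:
  root=5; inorder splits into left=[], right=[8, 13, 17, 24, 25]
  root=25; inorder splits into left=[8, 13, 17, 24], right=[]
  root=8; inorder splits into left=[], right=[13, 17, 24]
  root=17; inorder splits into left=[13], right=[24]
  root=13; inorder splits into left=[], right=[]
  root=24; inorder splits into left=[], right=[]
Reconstructed level-order: [5, 25, 8, 17, 13, 24]


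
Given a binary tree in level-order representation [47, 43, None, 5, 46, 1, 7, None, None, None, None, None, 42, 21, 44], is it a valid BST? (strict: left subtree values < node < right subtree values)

Level-order array: [47, 43, None, 5, 46, 1, 7, None, None, None, None, None, 42, 21, 44]
Validate using subtree bounds (lo, hi): at each node, require lo < value < hi,
then recurse left with hi=value and right with lo=value.
Preorder trace (stopping at first violation):
  at node 47 with bounds (-inf, +inf): OK
  at node 43 with bounds (-inf, 47): OK
  at node 5 with bounds (-inf, 43): OK
  at node 1 with bounds (-inf, 5): OK
  at node 7 with bounds (5, 43): OK
  at node 42 with bounds (7, 43): OK
  at node 21 with bounds (7, 42): OK
  at node 44 with bounds (42, 43): VIOLATION
Node 44 violates its bound: not (42 < 44 < 43).
Result: Not a valid BST


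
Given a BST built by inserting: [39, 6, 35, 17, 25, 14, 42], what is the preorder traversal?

Tree insertion order: [39, 6, 35, 17, 25, 14, 42]
Tree (level-order array): [39, 6, 42, None, 35, None, None, 17, None, 14, 25]
Preorder traversal: [39, 6, 35, 17, 14, 25, 42]


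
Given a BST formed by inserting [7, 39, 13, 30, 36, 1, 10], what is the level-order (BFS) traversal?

Tree insertion order: [7, 39, 13, 30, 36, 1, 10]
Tree (level-order array): [7, 1, 39, None, None, 13, None, 10, 30, None, None, None, 36]
BFS from the root, enqueuing left then right child of each popped node:
  queue [7] -> pop 7, enqueue [1, 39], visited so far: [7]
  queue [1, 39] -> pop 1, enqueue [none], visited so far: [7, 1]
  queue [39] -> pop 39, enqueue [13], visited so far: [7, 1, 39]
  queue [13] -> pop 13, enqueue [10, 30], visited so far: [7, 1, 39, 13]
  queue [10, 30] -> pop 10, enqueue [none], visited so far: [7, 1, 39, 13, 10]
  queue [30] -> pop 30, enqueue [36], visited so far: [7, 1, 39, 13, 10, 30]
  queue [36] -> pop 36, enqueue [none], visited so far: [7, 1, 39, 13, 10, 30, 36]
Result: [7, 1, 39, 13, 10, 30, 36]


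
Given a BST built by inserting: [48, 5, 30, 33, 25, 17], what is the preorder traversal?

Tree insertion order: [48, 5, 30, 33, 25, 17]
Tree (level-order array): [48, 5, None, None, 30, 25, 33, 17]
Preorder traversal: [48, 5, 30, 25, 17, 33]


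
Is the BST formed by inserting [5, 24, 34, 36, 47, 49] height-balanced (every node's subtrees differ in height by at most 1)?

Tree (level-order array): [5, None, 24, None, 34, None, 36, None, 47, None, 49]
Definition: a tree is height-balanced if, at every node, |h(left) - h(right)| <= 1 (empty subtree has height -1).
Bottom-up per-node check:
  node 49: h_left=-1, h_right=-1, diff=0 [OK], height=0
  node 47: h_left=-1, h_right=0, diff=1 [OK], height=1
  node 36: h_left=-1, h_right=1, diff=2 [FAIL (|-1-1|=2 > 1)], height=2
  node 34: h_left=-1, h_right=2, diff=3 [FAIL (|-1-2|=3 > 1)], height=3
  node 24: h_left=-1, h_right=3, diff=4 [FAIL (|-1-3|=4 > 1)], height=4
  node 5: h_left=-1, h_right=4, diff=5 [FAIL (|-1-4|=5 > 1)], height=5
Node 36 violates the condition: |-1 - 1| = 2 > 1.
Result: Not balanced


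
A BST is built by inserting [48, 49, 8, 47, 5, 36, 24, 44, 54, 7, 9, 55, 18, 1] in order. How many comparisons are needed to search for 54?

Search path for 54: 48 -> 49 -> 54
Found: True
Comparisons: 3


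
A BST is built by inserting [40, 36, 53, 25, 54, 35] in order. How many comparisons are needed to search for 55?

Search path for 55: 40 -> 53 -> 54
Found: False
Comparisons: 3


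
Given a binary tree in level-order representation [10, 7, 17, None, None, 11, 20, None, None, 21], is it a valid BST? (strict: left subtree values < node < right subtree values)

Level-order array: [10, 7, 17, None, None, 11, 20, None, None, 21]
Validate using subtree bounds (lo, hi): at each node, require lo < value < hi,
then recurse left with hi=value and right with lo=value.
Preorder trace (stopping at first violation):
  at node 10 with bounds (-inf, +inf): OK
  at node 7 with bounds (-inf, 10): OK
  at node 17 with bounds (10, +inf): OK
  at node 11 with bounds (10, 17): OK
  at node 20 with bounds (17, +inf): OK
  at node 21 with bounds (17, 20): VIOLATION
Node 21 violates its bound: not (17 < 21 < 20).
Result: Not a valid BST


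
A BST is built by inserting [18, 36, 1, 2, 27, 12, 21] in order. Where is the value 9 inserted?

Starting tree (level order): [18, 1, 36, None, 2, 27, None, None, 12, 21]
Insertion path: 18 -> 1 -> 2 -> 12
Result: insert 9 as left child of 12
Final tree (level order): [18, 1, 36, None, 2, 27, None, None, 12, 21, None, 9]


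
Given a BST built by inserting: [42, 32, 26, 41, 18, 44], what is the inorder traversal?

Tree insertion order: [42, 32, 26, 41, 18, 44]
Tree (level-order array): [42, 32, 44, 26, 41, None, None, 18]
Inorder traversal: [18, 26, 32, 41, 42, 44]


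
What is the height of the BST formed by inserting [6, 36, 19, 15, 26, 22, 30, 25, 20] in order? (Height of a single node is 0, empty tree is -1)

Insertion order: [6, 36, 19, 15, 26, 22, 30, 25, 20]
Tree (level-order array): [6, None, 36, 19, None, 15, 26, None, None, 22, 30, 20, 25]
Compute height bottom-up (empty subtree = -1):
  height(15) = 1 + max(-1, -1) = 0
  height(20) = 1 + max(-1, -1) = 0
  height(25) = 1 + max(-1, -1) = 0
  height(22) = 1 + max(0, 0) = 1
  height(30) = 1 + max(-1, -1) = 0
  height(26) = 1 + max(1, 0) = 2
  height(19) = 1 + max(0, 2) = 3
  height(36) = 1 + max(3, -1) = 4
  height(6) = 1 + max(-1, 4) = 5
Height = 5


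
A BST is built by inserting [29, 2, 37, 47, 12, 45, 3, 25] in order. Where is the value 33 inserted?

Starting tree (level order): [29, 2, 37, None, 12, None, 47, 3, 25, 45]
Insertion path: 29 -> 37
Result: insert 33 as left child of 37
Final tree (level order): [29, 2, 37, None, 12, 33, 47, 3, 25, None, None, 45]


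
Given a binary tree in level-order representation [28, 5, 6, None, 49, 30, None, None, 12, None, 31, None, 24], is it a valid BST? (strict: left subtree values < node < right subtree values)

Level-order array: [28, 5, 6, None, 49, 30, None, None, 12, None, 31, None, 24]
Validate using subtree bounds (lo, hi): at each node, require lo < value < hi,
then recurse left with hi=value and right with lo=value.
Preorder trace (stopping at first violation):
  at node 28 with bounds (-inf, +inf): OK
  at node 5 with bounds (-inf, 28): OK
  at node 49 with bounds (5, 28): VIOLATION
Node 49 violates its bound: not (5 < 49 < 28).
Result: Not a valid BST


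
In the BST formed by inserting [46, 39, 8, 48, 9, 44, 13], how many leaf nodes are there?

Tree built from: [46, 39, 8, 48, 9, 44, 13]
Tree (level-order array): [46, 39, 48, 8, 44, None, None, None, 9, None, None, None, 13]
Rule: A leaf has 0 children.
Per-node child counts:
  node 46: 2 child(ren)
  node 39: 2 child(ren)
  node 8: 1 child(ren)
  node 9: 1 child(ren)
  node 13: 0 child(ren)
  node 44: 0 child(ren)
  node 48: 0 child(ren)
Matching nodes: [13, 44, 48]
Count of leaf nodes: 3


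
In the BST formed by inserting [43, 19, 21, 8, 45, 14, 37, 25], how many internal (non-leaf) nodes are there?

Tree built from: [43, 19, 21, 8, 45, 14, 37, 25]
Tree (level-order array): [43, 19, 45, 8, 21, None, None, None, 14, None, 37, None, None, 25]
Rule: An internal node has at least one child.
Per-node child counts:
  node 43: 2 child(ren)
  node 19: 2 child(ren)
  node 8: 1 child(ren)
  node 14: 0 child(ren)
  node 21: 1 child(ren)
  node 37: 1 child(ren)
  node 25: 0 child(ren)
  node 45: 0 child(ren)
Matching nodes: [43, 19, 8, 21, 37]
Count of internal (non-leaf) nodes: 5


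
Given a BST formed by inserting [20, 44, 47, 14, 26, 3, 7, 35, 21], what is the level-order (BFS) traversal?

Tree insertion order: [20, 44, 47, 14, 26, 3, 7, 35, 21]
Tree (level-order array): [20, 14, 44, 3, None, 26, 47, None, 7, 21, 35]
BFS from the root, enqueuing left then right child of each popped node:
  queue [20] -> pop 20, enqueue [14, 44], visited so far: [20]
  queue [14, 44] -> pop 14, enqueue [3], visited so far: [20, 14]
  queue [44, 3] -> pop 44, enqueue [26, 47], visited so far: [20, 14, 44]
  queue [3, 26, 47] -> pop 3, enqueue [7], visited so far: [20, 14, 44, 3]
  queue [26, 47, 7] -> pop 26, enqueue [21, 35], visited so far: [20, 14, 44, 3, 26]
  queue [47, 7, 21, 35] -> pop 47, enqueue [none], visited so far: [20, 14, 44, 3, 26, 47]
  queue [7, 21, 35] -> pop 7, enqueue [none], visited so far: [20, 14, 44, 3, 26, 47, 7]
  queue [21, 35] -> pop 21, enqueue [none], visited so far: [20, 14, 44, 3, 26, 47, 7, 21]
  queue [35] -> pop 35, enqueue [none], visited so far: [20, 14, 44, 3, 26, 47, 7, 21, 35]
Result: [20, 14, 44, 3, 26, 47, 7, 21, 35]


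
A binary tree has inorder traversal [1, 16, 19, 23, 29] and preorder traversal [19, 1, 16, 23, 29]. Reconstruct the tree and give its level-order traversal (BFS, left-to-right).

Inorder:  [1, 16, 19, 23, 29]
Preorder: [19, 1, 16, 23, 29]
Algorithm: preorder visits root first, so consume preorder in order;
for each root, split the current inorder slice at that value into
left-subtree inorder and right-subtree inorder, then recurse.
Recursive splits:
  root=19; inorder splits into left=[1, 16], right=[23, 29]
  root=1; inorder splits into left=[], right=[16]
  root=16; inorder splits into left=[], right=[]
  root=23; inorder splits into left=[], right=[29]
  root=29; inorder splits into left=[], right=[]
Reconstructed level-order: [19, 1, 23, 16, 29]


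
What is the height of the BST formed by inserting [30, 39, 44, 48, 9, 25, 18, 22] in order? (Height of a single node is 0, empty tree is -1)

Insertion order: [30, 39, 44, 48, 9, 25, 18, 22]
Tree (level-order array): [30, 9, 39, None, 25, None, 44, 18, None, None, 48, None, 22]
Compute height bottom-up (empty subtree = -1):
  height(22) = 1 + max(-1, -1) = 0
  height(18) = 1 + max(-1, 0) = 1
  height(25) = 1 + max(1, -1) = 2
  height(9) = 1 + max(-1, 2) = 3
  height(48) = 1 + max(-1, -1) = 0
  height(44) = 1 + max(-1, 0) = 1
  height(39) = 1 + max(-1, 1) = 2
  height(30) = 1 + max(3, 2) = 4
Height = 4


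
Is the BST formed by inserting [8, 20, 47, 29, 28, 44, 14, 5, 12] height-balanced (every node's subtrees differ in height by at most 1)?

Tree (level-order array): [8, 5, 20, None, None, 14, 47, 12, None, 29, None, None, None, 28, 44]
Definition: a tree is height-balanced if, at every node, |h(left) - h(right)| <= 1 (empty subtree has height -1).
Bottom-up per-node check:
  node 5: h_left=-1, h_right=-1, diff=0 [OK], height=0
  node 12: h_left=-1, h_right=-1, diff=0 [OK], height=0
  node 14: h_left=0, h_right=-1, diff=1 [OK], height=1
  node 28: h_left=-1, h_right=-1, diff=0 [OK], height=0
  node 44: h_left=-1, h_right=-1, diff=0 [OK], height=0
  node 29: h_left=0, h_right=0, diff=0 [OK], height=1
  node 47: h_left=1, h_right=-1, diff=2 [FAIL (|1--1|=2 > 1)], height=2
  node 20: h_left=1, h_right=2, diff=1 [OK], height=3
  node 8: h_left=0, h_right=3, diff=3 [FAIL (|0-3|=3 > 1)], height=4
Node 47 violates the condition: |1 - -1| = 2 > 1.
Result: Not balanced


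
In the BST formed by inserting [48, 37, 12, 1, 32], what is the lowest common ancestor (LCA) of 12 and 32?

Tree insertion order: [48, 37, 12, 1, 32]
Tree (level-order array): [48, 37, None, 12, None, 1, 32]
In a BST, the LCA of p=12, q=32 is the first node v on the
root-to-leaf path with p <= v <= q (go left if both < v, right if both > v).
Walk from root:
  at 48: both 12 and 32 < 48, go left
  at 37: both 12 and 32 < 37, go left
  at 12: 12 <= 12 <= 32, this is the LCA
LCA = 12


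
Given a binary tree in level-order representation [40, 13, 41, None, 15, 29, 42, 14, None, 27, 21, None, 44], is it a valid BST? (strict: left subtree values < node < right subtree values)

Level-order array: [40, 13, 41, None, 15, 29, 42, 14, None, 27, 21, None, 44]
Validate using subtree bounds (lo, hi): at each node, require lo < value < hi,
then recurse left with hi=value and right with lo=value.
Preorder trace (stopping at first violation):
  at node 40 with bounds (-inf, +inf): OK
  at node 13 with bounds (-inf, 40): OK
  at node 15 with bounds (13, 40): OK
  at node 14 with bounds (13, 15): OK
  at node 41 with bounds (40, +inf): OK
  at node 29 with bounds (40, 41): VIOLATION
Node 29 violates its bound: not (40 < 29 < 41).
Result: Not a valid BST


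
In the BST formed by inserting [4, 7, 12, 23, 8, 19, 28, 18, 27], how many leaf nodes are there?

Tree built from: [4, 7, 12, 23, 8, 19, 28, 18, 27]
Tree (level-order array): [4, None, 7, None, 12, 8, 23, None, None, 19, 28, 18, None, 27]
Rule: A leaf has 0 children.
Per-node child counts:
  node 4: 1 child(ren)
  node 7: 1 child(ren)
  node 12: 2 child(ren)
  node 8: 0 child(ren)
  node 23: 2 child(ren)
  node 19: 1 child(ren)
  node 18: 0 child(ren)
  node 28: 1 child(ren)
  node 27: 0 child(ren)
Matching nodes: [8, 18, 27]
Count of leaf nodes: 3


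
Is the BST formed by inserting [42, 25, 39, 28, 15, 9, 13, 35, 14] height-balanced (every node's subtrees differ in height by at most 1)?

Tree (level-order array): [42, 25, None, 15, 39, 9, None, 28, None, None, 13, None, 35, None, 14]
Definition: a tree is height-balanced if, at every node, |h(left) - h(right)| <= 1 (empty subtree has height -1).
Bottom-up per-node check:
  node 14: h_left=-1, h_right=-1, diff=0 [OK], height=0
  node 13: h_left=-1, h_right=0, diff=1 [OK], height=1
  node 9: h_left=-1, h_right=1, diff=2 [FAIL (|-1-1|=2 > 1)], height=2
  node 15: h_left=2, h_right=-1, diff=3 [FAIL (|2--1|=3 > 1)], height=3
  node 35: h_left=-1, h_right=-1, diff=0 [OK], height=0
  node 28: h_left=-1, h_right=0, diff=1 [OK], height=1
  node 39: h_left=1, h_right=-1, diff=2 [FAIL (|1--1|=2 > 1)], height=2
  node 25: h_left=3, h_right=2, diff=1 [OK], height=4
  node 42: h_left=4, h_right=-1, diff=5 [FAIL (|4--1|=5 > 1)], height=5
Node 9 violates the condition: |-1 - 1| = 2 > 1.
Result: Not balanced
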